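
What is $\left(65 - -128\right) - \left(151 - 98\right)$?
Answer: $140$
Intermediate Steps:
$\left(65 - -128\right) - \left(151 - 98\right) = \left(65 + 128\right) - 53 = 193 - 53 = 140$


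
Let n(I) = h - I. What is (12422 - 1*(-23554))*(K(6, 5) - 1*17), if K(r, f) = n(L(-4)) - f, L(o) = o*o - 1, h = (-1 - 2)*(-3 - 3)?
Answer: -683544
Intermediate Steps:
h = 18 (h = -3*(-6) = 18)
L(o) = -1 + o**2 (L(o) = o**2 - 1 = -1 + o**2)
n(I) = 18 - I
K(r, f) = 3 - f (K(r, f) = (18 - (-1 + (-4)**2)) - f = (18 - (-1 + 16)) - f = (18 - 1*15) - f = (18 - 15) - f = 3 - f)
(12422 - 1*(-23554))*(K(6, 5) - 1*17) = (12422 - 1*(-23554))*((3 - 1*5) - 1*17) = (12422 + 23554)*((3 - 5) - 17) = 35976*(-2 - 17) = 35976*(-19) = -683544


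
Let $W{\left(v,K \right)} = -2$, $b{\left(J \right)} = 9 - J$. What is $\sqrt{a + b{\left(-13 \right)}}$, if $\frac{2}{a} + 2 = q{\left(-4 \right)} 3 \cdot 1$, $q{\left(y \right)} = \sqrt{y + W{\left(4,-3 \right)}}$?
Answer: $\sqrt{22 - \frac{2}{2 - 3 i \sqrt{6}}} \approx 4.6831 - 0.02705 i$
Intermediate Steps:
$q{\left(y \right)} = \sqrt{-2 + y}$ ($q{\left(y \right)} = \sqrt{y - 2} = \sqrt{-2 + y}$)
$a = \frac{2}{-2 + 3 i \sqrt{6}}$ ($a = \frac{2}{-2 + \sqrt{-2 - 4} \cdot 3 \cdot 1} = \frac{2}{-2 + \sqrt{-6} \cdot 3 \cdot 1} = \frac{2}{-2 + i \sqrt{6} \cdot 3 \cdot 1} = \frac{2}{-2 + 3 i \sqrt{6} \cdot 1} = \frac{2}{-2 + 3 i \sqrt{6}} \approx -0.068966 - 0.2534 i$)
$\sqrt{a + b{\left(-13 \right)}} = \sqrt{\left(- \frac{2}{29} - \frac{3 i \sqrt{6}}{29}\right) + \left(9 - -13\right)} = \sqrt{\left(- \frac{2}{29} - \frac{3 i \sqrt{6}}{29}\right) + \left(9 + 13\right)} = \sqrt{\left(- \frac{2}{29} - \frac{3 i \sqrt{6}}{29}\right) + 22} = \sqrt{\frac{636}{29} - \frac{3 i \sqrt{6}}{29}}$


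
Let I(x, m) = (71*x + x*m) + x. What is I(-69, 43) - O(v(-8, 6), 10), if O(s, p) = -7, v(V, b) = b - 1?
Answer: -7928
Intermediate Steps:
v(V, b) = -1 + b
I(x, m) = 72*x + m*x (I(x, m) = (71*x + m*x) + x = 72*x + m*x)
I(-69, 43) - O(v(-8, 6), 10) = -69*(72 + 43) - 1*(-7) = -69*115 + 7 = -7935 + 7 = -7928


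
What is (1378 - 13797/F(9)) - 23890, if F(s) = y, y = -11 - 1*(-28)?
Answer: -396501/17 ≈ -23324.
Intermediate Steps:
y = 17 (y = -11 + 28 = 17)
F(s) = 17
(1378 - 13797/F(9)) - 23890 = (1378 - 13797/17) - 23890 = 9629/17 - 23890 = -396501/17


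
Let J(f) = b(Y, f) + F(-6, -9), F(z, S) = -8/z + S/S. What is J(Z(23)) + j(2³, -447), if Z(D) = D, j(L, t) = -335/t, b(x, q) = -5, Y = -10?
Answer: -857/447 ≈ -1.9172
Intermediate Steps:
F(z, S) = 1 - 8/z (F(z, S) = -8/z + 1 = 1 - 8/z)
J(f) = -8/3 (J(f) = -5 + (-8 - 6)/(-6) = -5 - ⅙*(-14) = -5 + 7/3 = -8/3)
J(Z(23)) + j(2³, -447) = -8/3 - 335/(-447) = -8/3 - 335*(-1/447) = -8/3 + 335/447 = -857/447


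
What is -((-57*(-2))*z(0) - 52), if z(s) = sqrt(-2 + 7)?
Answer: 52 - 114*sqrt(5) ≈ -202.91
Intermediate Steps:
z(s) = sqrt(5)
-((-57*(-2))*z(0) - 52) = -((-57*(-2))*sqrt(5) - 52) = -(114*sqrt(5) - 52) = -(-52 + 114*sqrt(5)) = 52 - 114*sqrt(5)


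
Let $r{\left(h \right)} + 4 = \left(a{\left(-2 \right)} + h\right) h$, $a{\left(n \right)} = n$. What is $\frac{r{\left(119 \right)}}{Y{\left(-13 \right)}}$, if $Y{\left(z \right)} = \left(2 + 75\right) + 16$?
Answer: $\frac{449}{3} \approx 149.67$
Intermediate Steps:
$Y{\left(z \right)} = 93$ ($Y{\left(z \right)} = 77 + 16 = 93$)
$r{\left(h \right)} = -4 + h \left(-2 + h\right)$ ($r{\left(h \right)} = -4 + \left(-2 + h\right) h = -4 + h \left(-2 + h\right)$)
$\frac{r{\left(119 \right)}}{Y{\left(-13 \right)}} = \frac{-4 + 119^{2} - 238}{93} = \left(-4 + 14161 - 238\right) \frac{1}{93} = 13919 \cdot \frac{1}{93} = \frac{449}{3}$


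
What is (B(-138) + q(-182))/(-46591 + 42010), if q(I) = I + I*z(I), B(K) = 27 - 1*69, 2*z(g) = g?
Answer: -5446/1527 ≈ -3.5665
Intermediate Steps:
z(g) = g/2
B(K) = -42 (B(K) = 27 - 69 = -42)
q(I) = I + I²/2 (q(I) = I + I*(I/2) = I + I²/2)
(B(-138) + q(-182))/(-46591 + 42010) = (-42 + (½)*(-182)*(2 - 182))/(-46591 + 42010) = (-42 + (½)*(-182)*(-180))/(-4581) = (-42 + 16380)*(-1/4581) = 16338*(-1/4581) = -5446/1527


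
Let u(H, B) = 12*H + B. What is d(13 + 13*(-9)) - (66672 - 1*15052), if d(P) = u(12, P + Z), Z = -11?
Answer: -51591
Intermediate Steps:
u(H, B) = B + 12*H
d(P) = 133 + P (d(P) = (P - 11) + 12*12 = (-11 + P) + 144 = 133 + P)
d(13 + 13*(-9)) - (66672 - 1*15052) = (133 + (13 + 13*(-9))) - (66672 - 1*15052) = (133 + (13 - 117)) - (66672 - 15052) = (133 - 104) - 1*51620 = 29 - 51620 = -51591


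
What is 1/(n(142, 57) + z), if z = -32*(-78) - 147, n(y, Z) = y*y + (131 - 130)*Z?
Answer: 1/22570 ≈ 4.4307e-5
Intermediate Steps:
n(y, Z) = Z + y² (n(y, Z) = y² + 1*Z = y² + Z = Z + y²)
z = 2349 (z = 2496 - 147 = 2349)
1/(n(142, 57) + z) = 1/((57 + 142²) + 2349) = 1/((57 + 20164) + 2349) = 1/(20221 + 2349) = 1/22570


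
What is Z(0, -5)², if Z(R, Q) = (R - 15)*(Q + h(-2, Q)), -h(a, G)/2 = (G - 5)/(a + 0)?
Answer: 50625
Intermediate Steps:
h(a, G) = -2*(-5 + G)/a (h(a, G) = -2*(G - 5)/(a + 0) = -2*(-5 + G)/a)
Z(R, Q) = (-15 + R)*(-5 + 2*Q) (Z(R, Q) = (R - 15)*(Q + 2*(5 - Q)/(-2)) = (-15 + R)*(Q + 2*(-½)*(5 - Q)) = (-15 + R)*(Q + (-5 + Q)) = (-15 + R)*(-5 + 2*Q))
Z(0, -5)² = (75 - 30*(-5) - 5*0 + 0*(-5 - 5))² = (75 + 150 + 0 + 0*(-10))² = (75 + 150 + 0 + 0)² = 225² = 50625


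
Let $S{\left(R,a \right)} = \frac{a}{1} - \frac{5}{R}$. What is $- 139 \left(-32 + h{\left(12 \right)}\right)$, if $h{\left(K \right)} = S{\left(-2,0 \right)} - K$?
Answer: $\frac{11537}{2} \approx 5768.5$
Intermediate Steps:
$S{\left(R,a \right)} = a - \frac{5}{R}$ ($S{\left(R,a \right)} = a 1 - \frac{5}{R} = a - \frac{5}{R}$)
$h{\left(K \right)} = \frac{5}{2} - K$ ($h{\left(K \right)} = \left(0 - \frac{5}{-2}\right) - K = \left(0 - - \frac{5}{2}\right) - K = \left(0 + \frac{5}{2}\right) - K = \frac{5}{2} - K$)
$- 139 \left(-32 + h{\left(12 \right)}\right) = - 139 \left(-32 + \left(\frac{5}{2} - 12\right)\right) = - 139 \left(-32 - \frac{19}{2}\right) = \left(-139\right) \left(- \frac{83}{2}\right) = \frac{11537}{2}$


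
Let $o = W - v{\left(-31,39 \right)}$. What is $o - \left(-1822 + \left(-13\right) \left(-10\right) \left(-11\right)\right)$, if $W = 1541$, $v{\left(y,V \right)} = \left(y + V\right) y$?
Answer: $5041$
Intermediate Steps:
$v{\left(y,V \right)} = y \left(V + y\right)$ ($v{\left(y,V \right)} = \left(V + y\right) y = y \left(V + y\right)$)
$o = 1789$ ($o = 1541 - - 31 \left(39 - 31\right) = 1541 - \left(-31\right) 8 = 1541 - -248 = 1541 + 248 = 1789$)
$o - \left(-1822 + \left(-13\right) \left(-10\right) \left(-11\right)\right) = 1789 - \left(-1822 + \left(-13\right) \left(-10\right) \left(-11\right)\right) = 1789 - \left(-1822 + 130 \left(-11\right)\right) = 1789 - \left(-1822 - 1430\right) = 1789 - -3252 = 1789 + 3252 = 5041$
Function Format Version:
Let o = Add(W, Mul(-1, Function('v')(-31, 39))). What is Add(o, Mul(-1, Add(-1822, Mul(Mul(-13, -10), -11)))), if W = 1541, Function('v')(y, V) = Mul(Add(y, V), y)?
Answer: 5041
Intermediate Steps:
Function('v')(y, V) = Mul(y, Add(V, y)) (Function('v')(y, V) = Mul(Add(V, y), y) = Mul(y, Add(V, y)))
o = 1789 (o = Add(1541, Mul(-1, Mul(-31, Add(39, -31)))) = Add(1541, Mul(-1, Mul(-31, 8))) = Add(1541, Mul(-1, -248)) = Add(1541, 248) = 1789)
Add(o, Mul(-1, Add(-1822, Mul(Mul(-13, -10), -11)))) = Add(1789, Mul(-1, Add(-1822, Mul(Mul(-13, -10), -11)))) = Add(1789, Mul(-1, Add(-1822, Mul(130, -11)))) = Add(1789, Mul(-1, Add(-1822, -1430))) = Add(1789, Mul(-1, -3252)) = Add(1789, 3252) = 5041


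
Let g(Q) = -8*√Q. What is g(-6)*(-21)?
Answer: 168*I*√6 ≈ 411.51*I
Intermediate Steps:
g(-6)*(-21) = -8*I*√6*(-21) = 168*I*√6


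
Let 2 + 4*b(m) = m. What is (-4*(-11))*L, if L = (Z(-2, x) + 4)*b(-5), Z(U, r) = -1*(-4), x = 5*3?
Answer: -616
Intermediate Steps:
x = 15
Z(U, r) = 4
b(m) = -½ + m/4
L = -14 (L = (4 + 4)*(-½ + (¼)*(-5)) = 8*(-½ - 5/4) = 8*(-7/4) = -14)
(-4*(-11))*L = -4*(-11)*(-14) = 44*(-14) = -616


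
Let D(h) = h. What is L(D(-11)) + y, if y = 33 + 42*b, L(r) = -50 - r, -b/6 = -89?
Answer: 22422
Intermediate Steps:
b = 534 (b = -6*(-89) = 534)
y = 22461 (y = 33 + 42*534 = 33 + 22428 = 22461)
L(D(-11)) + y = (-50 - 1*(-11)) + 22461 = (-50 + 11) + 22461 = -39 + 22461 = 22422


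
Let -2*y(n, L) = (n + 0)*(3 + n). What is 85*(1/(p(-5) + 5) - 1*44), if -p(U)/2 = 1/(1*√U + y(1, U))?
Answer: -1001895/269 - 170*I*√5/269 ≈ -3724.5 - 1.4131*I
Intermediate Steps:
y(n, L) = -n*(3 + n)/2 (y(n, L) = -(n + 0)*(3 + n)/2 = -n*(3 + n)/2)
p(U) = -2/(-2 + √U) (p(U) = -2/(1*√U - ½*1*(3 + 1)) = -2/(√U - ½*1*4) = -2/(√U - 2) = -2/(-2 + √U))
85*(1/(p(-5) + 5) - 1*44) = 85*(1/(-2/(-2 + √(-5)) + 5) - 1*44) = 85*(1/(-2/(-2 + I*√5) + 5) - 44) = 85*(1/(5 - 2/(-2 + I*√5)) - 44) = 85*(-44 + 1/(5 - 2/(-2 + I*√5))) = -3740 + 85/(5 - 2/(-2 + I*√5))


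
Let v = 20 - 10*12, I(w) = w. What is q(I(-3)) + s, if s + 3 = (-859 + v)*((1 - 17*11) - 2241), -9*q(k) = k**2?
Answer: 2327489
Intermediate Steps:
v = -100 (v = 20 - 120 = -100)
q(k) = -k**2/9
s = 2327490 (s = -3 + (-859 - 100)*((1 - 17*11) - 2241) = -3 - 959*((1 - 187) - 2241) = -3 - 959*(-186 - 2241) = -3 - 959*(-2427) = -3 + 2327493 = 2327490)
q(I(-3)) + s = -1/9*(-3)**2 + 2327490 = -1/9*9 + 2327490 = -1 + 2327490 = 2327489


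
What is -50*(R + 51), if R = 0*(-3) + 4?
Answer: -2750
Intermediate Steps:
R = 4 (R = 0 + 4 = 4)
-50*(R + 51) = -50*(4 + 51) = -50*55 = -2750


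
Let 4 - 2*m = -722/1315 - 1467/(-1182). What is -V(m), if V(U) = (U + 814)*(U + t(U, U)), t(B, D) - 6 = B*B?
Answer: -9428866315153801915317/1112643181797848000 ≈ -8474.3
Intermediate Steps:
t(B, D) = 6 + B**2 (t(B, D) = 6 + B*B = 6 + B**2)
m = 1713873/1036220 (m = 2 - (-722/1315 - 1467/(-1182))/2 = 2 - (-722*1/1315 - 1467*(-1/1182))/2 = 2 - (-722/1315 + 489/394)/2 = 2 - 1/2*358567/518110 = 2 - 358567/1036220 = 1713873/1036220 ≈ 1.6540)
V(U) = (814 + U)*(6 + U + U**2) (V(U) = (U + 814)*(U + (6 + U**2)) = (814 + U)*(6 + U + U**2))
-V(m) = -(4884 + (1713873/1036220)**3 + 815*(1713873/1036220)**2 + 820*(1713873/1036220)) = -(4884 + 5034263126657269617/1112643181797848000 + 815*(2937360660129/1073751888400) + 70268793/51811) = -(4884 + 5034263126657269617/1112643181797848000 + 478789787601027/214750377680 + 70268793/51811) = -1*9428866315153801915317/1112643181797848000 = -9428866315153801915317/1112643181797848000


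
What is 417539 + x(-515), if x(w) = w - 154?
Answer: 416870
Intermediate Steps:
x(w) = -154 + w
417539 + x(-515) = 417539 + (-154 - 515) = 417539 - 669 = 416870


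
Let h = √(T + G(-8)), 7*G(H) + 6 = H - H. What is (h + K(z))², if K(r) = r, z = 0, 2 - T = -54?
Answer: 386/7 ≈ 55.143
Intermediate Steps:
T = 56 (T = 2 - 1*(-54) = 2 + 54 = 56)
G(H) = -6/7 (G(H) = -6/7 + (H - H)/7 = -6/7 + (⅐)*0 = -6/7 + 0 = -6/7)
h = √2702/7 (h = √(56 - 6/7) = √(386/7) = √2702/7 ≈ 7.4258)
(h + K(z))² = (√2702/7 + 0)² = (√2702/7)² = 386/7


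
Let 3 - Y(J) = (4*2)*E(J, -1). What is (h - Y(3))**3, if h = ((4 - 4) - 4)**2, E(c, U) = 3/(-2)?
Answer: 1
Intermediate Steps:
E(c, U) = -3/2 (E(c, U) = 3*(-1/2) = -3/2)
Y(J) = 15 (Y(J) = 3 - 4*2*(-3)/2 = 3 - 8*(-3)/2 = 3 - 1*(-12) = 3 + 12 = 15)
h = 16 (h = (0 - 4)**2 = (-4)**2 = 16)
(h - Y(3))**3 = (16 - 1*15)**3 = (16 - 15)**3 = 1**3 = 1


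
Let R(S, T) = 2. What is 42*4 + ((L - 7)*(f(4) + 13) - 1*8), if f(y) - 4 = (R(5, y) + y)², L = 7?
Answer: 160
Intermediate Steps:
f(y) = 4 + (2 + y)²
42*4 + ((L - 7)*(f(4) + 13) - 1*8) = 42*4 + ((7 - 7)*((4 + (2 + 4)²) + 13) - 1*8) = 168 + (0*((4 + 6²) + 13) - 8) = 168 + (0*((4 + 36) + 13) - 8) = 168 + (0*(40 + 13) - 8) = 168 + (0*53 - 8) = 168 + (0 - 8) = 168 - 8 = 160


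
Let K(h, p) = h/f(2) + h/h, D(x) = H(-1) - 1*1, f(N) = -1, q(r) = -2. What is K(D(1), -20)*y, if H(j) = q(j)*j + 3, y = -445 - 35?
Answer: 1440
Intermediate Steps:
y = -480
H(j) = 3 - 2*j (H(j) = -2*j + 3 = 3 - 2*j)
D(x) = 4 (D(x) = (3 - 2*(-1)) - 1*1 = (3 + 2) - 1 = 5 - 1 = 4)
K(h, p) = 1 - h (K(h, p) = h/(-1) + h/h = h*(-1) + 1 = -h + 1 = 1 - h)
K(D(1), -20)*y = (1 - 1*4)*(-480) = (1 - 4)*(-480) = -3*(-480) = 1440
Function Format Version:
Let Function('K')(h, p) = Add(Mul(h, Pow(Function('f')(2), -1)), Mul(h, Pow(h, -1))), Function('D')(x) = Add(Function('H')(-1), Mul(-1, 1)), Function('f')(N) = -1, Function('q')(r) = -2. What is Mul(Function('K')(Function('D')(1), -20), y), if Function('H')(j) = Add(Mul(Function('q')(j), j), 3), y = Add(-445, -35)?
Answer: 1440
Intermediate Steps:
y = -480
Function('H')(j) = Add(3, Mul(-2, j)) (Function('H')(j) = Add(Mul(-2, j), 3) = Add(3, Mul(-2, j)))
Function('D')(x) = 4 (Function('D')(x) = Add(Add(3, Mul(-2, -1)), Mul(-1, 1)) = Add(Add(3, 2), -1) = Add(5, -1) = 4)
Function('K')(h, p) = Add(1, Mul(-1, h)) (Function('K')(h, p) = Add(Mul(h, Pow(-1, -1)), Mul(h, Pow(h, -1))) = Add(Mul(h, -1), 1) = Add(Mul(-1, h), 1) = Add(1, Mul(-1, h)))
Mul(Function('K')(Function('D')(1), -20), y) = Mul(Add(1, Mul(-1, 4)), -480) = Mul(Add(1, -4), -480) = Mul(-3, -480) = 1440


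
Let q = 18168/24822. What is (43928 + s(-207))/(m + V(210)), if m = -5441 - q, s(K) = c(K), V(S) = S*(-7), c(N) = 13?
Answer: -181783917/28593835 ≈ -6.3575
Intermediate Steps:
q = 3028/4137 (q = 18168*(1/24822) = 3028/4137 ≈ 0.73193)
V(S) = -7*S
s(K) = 13
m = -22512445/4137 (m = -5441 - 1*3028/4137 = -5441 - 3028/4137 = -22512445/4137 ≈ -5441.7)
(43928 + s(-207))/(m + V(210)) = (43928 + 13)/(-22512445/4137 - 7*210) = 43941/(-22512445/4137 - 1470) = 43941/(-28593835/4137) = 43941*(-4137/28593835) = -181783917/28593835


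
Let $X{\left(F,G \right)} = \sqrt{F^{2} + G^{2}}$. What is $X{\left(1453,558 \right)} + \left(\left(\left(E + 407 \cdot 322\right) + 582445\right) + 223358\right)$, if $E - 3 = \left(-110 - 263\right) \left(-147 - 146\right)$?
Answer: $1046149 + \sqrt{2422573} \approx 1.0477 \cdot 10^{6}$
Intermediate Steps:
$E = 109292$ ($E = 3 + \left(-110 - 263\right) \left(-147 - 146\right) = 3 - -109289 = 3 + 109289 = 109292$)
$X{\left(1453,558 \right)} + \left(\left(\left(E + 407 \cdot 322\right) + 582445\right) + 223358\right) = \sqrt{1453^{2} + 558^{2}} + \left(\left(\left(109292 + 407 \cdot 322\right) + 582445\right) + 223358\right) = \sqrt{2111209 + 311364} + \left(\left(\left(109292 + 131054\right) + 582445\right) + 223358\right) = \sqrt{2422573} + \left(\left(240346 + 582445\right) + 223358\right) = \sqrt{2422573} + \left(822791 + 223358\right) = \sqrt{2422573} + 1046149 = 1046149 + \sqrt{2422573}$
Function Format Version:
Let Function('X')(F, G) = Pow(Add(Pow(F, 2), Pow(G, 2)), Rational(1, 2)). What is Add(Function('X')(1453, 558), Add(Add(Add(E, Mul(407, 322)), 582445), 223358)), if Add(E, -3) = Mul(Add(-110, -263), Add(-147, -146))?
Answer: Add(1046149, Pow(2422573, Rational(1, 2))) ≈ 1.0477e+6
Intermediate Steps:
E = 109292 (E = Add(3, Mul(Add(-110, -263), Add(-147, -146))) = Add(3, Mul(-373, -293)) = Add(3, 109289) = 109292)
Add(Function('X')(1453, 558), Add(Add(Add(E, Mul(407, 322)), 582445), 223358)) = Add(Pow(Add(Pow(1453, 2), Pow(558, 2)), Rational(1, 2)), Add(Add(Add(109292, Mul(407, 322)), 582445), 223358)) = Add(Pow(Add(2111209, 311364), Rational(1, 2)), Add(Add(Add(109292, 131054), 582445), 223358)) = Add(Pow(2422573, Rational(1, 2)), Add(Add(240346, 582445), 223358)) = Add(Pow(2422573, Rational(1, 2)), Add(822791, 223358)) = Add(Pow(2422573, Rational(1, 2)), 1046149) = Add(1046149, Pow(2422573, Rational(1, 2)))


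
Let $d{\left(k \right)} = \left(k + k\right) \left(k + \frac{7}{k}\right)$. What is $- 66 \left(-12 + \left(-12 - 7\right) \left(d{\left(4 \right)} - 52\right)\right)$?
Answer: $-6732$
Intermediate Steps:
$d{\left(k \right)} = 2 k \left(k + \frac{7}{k}\right)$
$- 66 \left(-12 + \left(-12 - 7\right) \left(d{\left(4 \right)} - 52\right)\right) = - 66 \left(-12 + \left(-12 - 7\right) \left(\left(14 + 2 \cdot 4^{2}\right) - 52\right)\right) = - 66 \left(-12 - 19 \left(\left(14 + 2 \cdot 16\right) - 52\right)\right) = - 66 \left(-12 - 19 \left(\left(14 + 32\right) - 52\right)\right) = - 66 \left(-12 - 19 \left(46 - 52\right)\right) = - 66 \left(-12 - -114\right) = - 66 \left(-12 + 114\right) = \left(-66\right) 102 = -6732$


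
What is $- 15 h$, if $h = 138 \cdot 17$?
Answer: $-35190$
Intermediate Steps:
$h = 2346$
$- 15 h = \left(-15\right) 2346 = -35190$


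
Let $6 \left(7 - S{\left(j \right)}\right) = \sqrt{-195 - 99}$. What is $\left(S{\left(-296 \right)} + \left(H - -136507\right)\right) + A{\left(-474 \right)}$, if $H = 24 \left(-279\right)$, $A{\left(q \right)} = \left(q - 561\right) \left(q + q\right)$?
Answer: $1110998 - \frac{7 i \sqrt{6}}{6} \approx 1.111 \cdot 10^{6} - 2.8577 i$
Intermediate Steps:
$A{\left(q \right)} = 2 q \left(-561 + q\right)$ ($A{\left(q \right)} = \left(-561 + q\right) 2 q = 2 q \left(-561 + q\right)$)
$S{\left(j \right)} = 7 - \frac{7 i \sqrt{6}}{6}$ ($S{\left(j \right)} = 7 - \frac{\sqrt{-195 - 99}}{6} = 7 - \frac{\sqrt{-294}}{6} = 7 - \frac{7 i \sqrt{6}}{6}$)
$H = -6696$
$\left(S{\left(-296 \right)} + \left(H - -136507\right)\right) + A{\left(-474 \right)} = \left(\left(7 - \frac{7 i \sqrt{6}}{6}\right) - -129811\right) + 2 \left(-474\right) \left(-561 - 474\right) = \left(\left(7 - \frac{7 i \sqrt{6}}{6}\right) + \left(-6696 + 136507\right)\right) + 2 \left(-474\right) \left(-1035\right) = \left(\left(7 - \frac{7 i \sqrt{6}}{6}\right) + 129811\right) + 981180 = \left(129818 - \frac{7 i \sqrt{6}}{6}\right) + 981180 = 1110998 - \frac{7 i \sqrt{6}}{6}$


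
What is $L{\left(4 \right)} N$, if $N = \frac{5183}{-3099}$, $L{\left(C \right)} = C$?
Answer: $- \frac{20732}{3099} \approx -6.6899$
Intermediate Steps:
$N = - \frac{5183}{3099}$ ($N = 5183 \left(- \frac{1}{3099}\right) = - \frac{5183}{3099} \approx -1.6725$)
$L{\left(4 \right)} N = 4 \left(- \frac{5183}{3099}\right) = - \frac{20732}{3099}$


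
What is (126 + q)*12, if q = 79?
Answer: 2460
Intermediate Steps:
(126 + q)*12 = (126 + 79)*12 = 205*12 = 2460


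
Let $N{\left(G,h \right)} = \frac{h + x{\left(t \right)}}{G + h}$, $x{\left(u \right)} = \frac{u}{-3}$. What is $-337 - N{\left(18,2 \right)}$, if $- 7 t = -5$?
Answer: $- \frac{141577}{420} \approx -337.09$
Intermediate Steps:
$t = \frac{5}{7}$ ($t = \left(- \frac{1}{7}\right) \left(-5\right) = \frac{5}{7} \approx 0.71429$)
$x{\left(u \right)} = - \frac{u}{3}$ ($x{\left(u \right)} = u \left(- \frac{1}{3}\right) = - \frac{u}{3}$)
$N{\left(G,h \right)} = \frac{- \frac{5}{21} + h}{G + h}$ ($N{\left(G,h \right)} = \frac{h - \frac{5}{21}}{G + h} = \frac{- \frac{5}{21} + h}{G + h}$)
$-337 - N{\left(18,2 \right)} = -337 - \frac{- \frac{5}{21} + 2}{18 + 2} = -337 - \frac{1}{20} \cdot \frac{37}{21} = -337 - \frac{37}{420} = - \frac{141577}{420}$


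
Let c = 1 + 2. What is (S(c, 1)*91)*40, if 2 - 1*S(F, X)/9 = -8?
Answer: 327600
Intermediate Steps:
c = 3
S(F, X) = 90 (S(F, X) = 18 - 9*(-8) = 18 + 72 = 90)
(S(c, 1)*91)*40 = (90*91)*40 = 8190*40 = 327600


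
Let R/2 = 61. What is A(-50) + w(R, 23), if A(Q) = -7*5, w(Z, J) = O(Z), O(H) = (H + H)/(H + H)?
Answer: -34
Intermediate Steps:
O(H) = 1 (O(H) = (2*H)/((2*H)) = (2*H)*(1/(2*H)) = 1)
R = 122 (R = 2*61 = 122)
w(Z, J) = 1
A(Q) = -35
A(-50) + w(R, 23) = -35 + 1 = -34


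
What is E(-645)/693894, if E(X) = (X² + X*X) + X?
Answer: 277135/231298 ≈ 1.1982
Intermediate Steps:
E(X) = X + 2*X² (E(X) = (X² + X²) + X = 2*X² + X = X + 2*X²)
E(-645)/693894 = -645*(1 + 2*(-645))/693894 = -645*(1 - 1290)*(1/693894) = -645*(-1289)*(1/693894) = 831405*(1/693894) = 277135/231298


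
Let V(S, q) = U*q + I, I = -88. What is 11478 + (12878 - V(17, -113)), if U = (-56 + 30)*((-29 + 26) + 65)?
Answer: -157712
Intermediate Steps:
U = -1612 (U = -26*(-3 + 65) = -26*62 = -1612)
V(S, q) = -88 - 1612*q (V(S, q) = -1612*q - 88 = -88 - 1612*q)
11478 + (12878 - V(17, -113)) = 11478 + (12878 - (-88 - 1612*(-113))) = 11478 + (12878 - (-88 + 182156)) = 11478 + (12878 - 1*182068) = 11478 + (12878 - 182068) = 11478 - 169190 = -157712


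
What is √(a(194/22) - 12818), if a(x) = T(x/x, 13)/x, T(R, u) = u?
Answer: I*√120590691/97 ≈ 113.21*I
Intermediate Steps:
a(x) = 13/x
√(a(194/22) - 12818) = √(13/((194/22)) - 12818) = √(13/((194*(1/22))) - 12818) = √(13/(97/11) - 12818) = √(13*(11/97) - 12818) = √(143/97 - 12818) = √(-1243203/97) = I*√120590691/97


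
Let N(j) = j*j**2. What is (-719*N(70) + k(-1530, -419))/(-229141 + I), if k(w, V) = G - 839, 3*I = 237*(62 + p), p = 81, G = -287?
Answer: 123309063/108922 ≈ 1132.1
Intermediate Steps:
N(j) = j**3
I = 11297 (I = (237*(62 + 81))/3 = (237*143)/3 = (1/3)*33891 = 11297)
k(w, V) = -1126 (k(w, V) = -287 - 839 = -1126)
(-719*N(70) + k(-1530, -419))/(-229141 + I) = (-719*70**3 - 1126)/(-229141 + 11297) = (-719*343000 - 1126)/(-217844) = (-246617000 - 1126)*(-1/217844) = -246618126*(-1/217844) = 123309063/108922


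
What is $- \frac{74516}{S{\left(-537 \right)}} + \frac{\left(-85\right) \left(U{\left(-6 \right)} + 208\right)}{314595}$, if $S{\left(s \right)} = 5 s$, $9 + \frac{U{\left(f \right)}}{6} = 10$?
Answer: $\frac{1559568058}{56312505} \approx 27.695$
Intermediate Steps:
$U{\left(f \right)} = 6$ ($U{\left(f \right)} = -54 + 6 \cdot 10 = -54 + 60 = 6$)
$- \frac{74516}{S{\left(-537 \right)}} + \frac{\left(-85\right) \left(U{\left(-6 \right)} + 208\right)}{314595} = - \frac{74516}{5 \left(-537\right)} + \frac{\left(-85\right) \left(6 + 208\right)}{314595} = - \frac{74516}{-2685} + \left(-85\right) 214 \cdot \frac{1}{314595} = \left(-74516\right) \left(- \frac{1}{2685}\right) - \frac{3638}{62919} = \frac{74516}{2685} - \frac{3638}{62919} = \frac{1559568058}{56312505}$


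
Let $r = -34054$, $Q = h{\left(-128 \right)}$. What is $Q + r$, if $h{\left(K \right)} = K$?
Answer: $-34182$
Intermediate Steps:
$Q = -128$
$Q + r = -128 - 34054 = -34182$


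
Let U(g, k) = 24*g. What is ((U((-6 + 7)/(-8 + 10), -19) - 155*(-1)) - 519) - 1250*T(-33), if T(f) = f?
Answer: 40898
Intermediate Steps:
((U((-6 + 7)/(-8 + 10), -19) - 155*(-1)) - 519) - 1250*T(-33) = ((24*((-6 + 7)/(-8 + 10)) - 155*(-1)) - 519) - 1250*(-33) = ((24*(1/2) + 155) - 519) + 41250 = ((12 + 155) - 519) + 41250 = (167 - 519) + 41250 = -352 + 41250 = 40898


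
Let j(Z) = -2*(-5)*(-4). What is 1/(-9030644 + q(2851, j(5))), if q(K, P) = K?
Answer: -1/9027793 ≈ -1.1077e-7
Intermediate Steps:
j(Z) = -40 (j(Z) = 10*(-4) = -40)
1/(-9030644 + q(2851, j(5))) = 1/(-9030644 + 2851) = 1/(-9027793) = -1/9027793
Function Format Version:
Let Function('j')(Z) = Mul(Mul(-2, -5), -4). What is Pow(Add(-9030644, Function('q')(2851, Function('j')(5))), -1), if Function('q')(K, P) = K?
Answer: Rational(-1, 9027793) ≈ -1.1077e-7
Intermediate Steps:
Function('j')(Z) = -40 (Function('j')(Z) = Mul(10, -4) = -40)
Pow(Add(-9030644, Function('q')(2851, Function('j')(5))), -1) = Pow(Add(-9030644, 2851), -1) = Pow(-9027793, -1) = Rational(-1, 9027793)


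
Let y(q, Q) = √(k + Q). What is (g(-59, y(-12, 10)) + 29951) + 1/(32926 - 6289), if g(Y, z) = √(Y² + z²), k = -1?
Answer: 797804788/26637 + √3490 ≈ 30010.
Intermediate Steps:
y(q, Q) = √(-1 + Q)
(g(-59, y(-12, 10)) + 29951) + 1/(32926 - 6289) = (√((-59)² + (√(-1 + 10))²) + 29951) + 1/(32926 - 6289) = (√(3481 + (√9)²) + 29951) + 1/26637 = (√(3481 + 3²) + 29951) + 1/26637 = (√(3481 + 9) + 29951) + 1/26637 = (√3490 + 29951) + 1/26637 = (29951 + √3490) + 1/26637 = 797804788/26637 + √3490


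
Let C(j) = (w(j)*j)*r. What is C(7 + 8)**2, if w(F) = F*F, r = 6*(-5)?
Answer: 10251562500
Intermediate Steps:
r = -30
w(F) = F**2
C(j) = -30*j**3 (C(j) = (j**2*j)*(-30) = j**3*(-30) = -30*j**3)
C(7 + 8)**2 = (-30*(7 + 8)**3)**2 = (-30*15**3)**2 = (-30*3375)**2 = (-101250)**2 = 10251562500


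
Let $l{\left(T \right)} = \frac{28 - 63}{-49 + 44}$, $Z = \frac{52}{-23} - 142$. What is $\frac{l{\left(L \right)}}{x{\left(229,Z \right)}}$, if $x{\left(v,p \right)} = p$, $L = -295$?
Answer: $- \frac{23}{474} \approx -0.048523$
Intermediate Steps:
$Z = - \frac{3318}{23}$ ($Z = 52 \left(- \frac{1}{23}\right) - 142 = - \frac{52}{23} - 142 = - \frac{3318}{23} \approx -144.26$)
$l{\left(T \right)} = 7$ ($l{\left(T \right)} = - \frac{35}{-5} = \left(-35\right) \left(- \frac{1}{5}\right) = 7$)
$\frac{l{\left(L \right)}}{x{\left(229,Z \right)}} = \frac{7}{- \frac{3318}{23}} = 7 \left(- \frac{23}{3318}\right) = - \frac{23}{474}$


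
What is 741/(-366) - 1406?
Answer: -171779/122 ≈ -1408.0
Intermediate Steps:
741/(-366) - 1406 = 741*(-1/366) - 1406 = -247/122 - 1406 = -171779/122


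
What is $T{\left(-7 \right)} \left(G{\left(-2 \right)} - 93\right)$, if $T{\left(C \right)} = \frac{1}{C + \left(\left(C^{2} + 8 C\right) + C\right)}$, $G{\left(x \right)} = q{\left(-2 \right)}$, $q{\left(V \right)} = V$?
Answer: $\frac{95}{21} \approx 4.5238$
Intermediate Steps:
$G{\left(x \right)} = -2$
$T{\left(C \right)} = \frac{1}{C^{2} + 10 C}$ ($T{\left(C \right)} = \frac{1}{C + \left(C^{2} + 9 C\right)} = \frac{1}{C^{2} + 10 C}$)
$T{\left(-7 \right)} \left(G{\left(-2 \right)} - 93\right) = \frac{1}{\left(-7\right) \left(10 - 7\right)} \left(-2 - 93\right) = - \frac{1}{7 \cdot 3} \left(-95\right) = \left(- \frac{1}{7}\right) \frac{1}{3} \left(-95\right) = \left(- \frac{1}{21}\right) \left(-95\right) = \frac{95}{21}$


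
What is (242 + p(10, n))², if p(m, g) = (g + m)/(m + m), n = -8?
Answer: 5861241/100 ≈ 58612.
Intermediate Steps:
p(m, g) = (g + m)/(2*m) (p(m, g) = (g + m)/((2*m)) = (g + m)*(1/(2*m)) = (g + m)/(2*m))
(242 + p(10, n))² = (242 + (½)*(-8 + 10)/10)² = (242 + (½)*(⅒)*2)² = (242 + ⅒)² = (2421/10)² = 5861241/100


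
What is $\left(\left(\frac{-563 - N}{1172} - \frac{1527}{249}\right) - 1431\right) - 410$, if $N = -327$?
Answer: $- \frac{44925313}{24319} \approx -1847.3$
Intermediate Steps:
$\left(\left(\frac{-563 - N}{1172} - \frac{1527}{249}\right) - 1431\right) - 410 = \left(\left(\frac{-563 - -327}{1172} - \frac{1527}{249}\right) - 1431\right) - 410 = \left(\left(\left(-563 + 327\right) \frac{1}{1172} - \frac{509}{83}\right) - 1431\right) - 410 = \left(\left(\left(-236\right) \frac{1}{1172} - \frac{509}{83}\right) - 1431\right) - 410 = \left(\left(- \frac{59}{293} - \frac{509}{83}\right) - 1431\right) - 410 = \left(- \frac{154034}{24319} - 1431\right) - 410 = - \frac{34954523}{24319} - 410 = - \frac{44925313}{24319}$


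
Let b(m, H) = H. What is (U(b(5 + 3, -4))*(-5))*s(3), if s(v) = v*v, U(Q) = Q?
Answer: 180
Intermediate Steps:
s(v) = v²
(U(b(5 + 3, -4))*(-5))*s(3) = -4*(-5)*3² = 20*9 = 180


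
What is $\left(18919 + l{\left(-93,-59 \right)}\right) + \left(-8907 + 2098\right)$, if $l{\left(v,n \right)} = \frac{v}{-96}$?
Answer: $\frac{387551}{32} \approx 12111.0$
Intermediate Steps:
$l{\left(v,n \right)} = - \frac{v}{96}$ ($l{\left(v,n \right)} = v \left(- \frac{1}{96}\right) = - \frac{v}{96}$)
$\left(18919 + l{\left(-93,-59 \right)}\right) + \left(-8907 + 2098\right) = \left(18919 - - \frac{31}{32}\right) + \left(-8907 + 2098\right) = \left(18919 + \frac{31}{32}\right) - 6809 = \frac{605439}{32} - 6809 = \frac{387551}{32}$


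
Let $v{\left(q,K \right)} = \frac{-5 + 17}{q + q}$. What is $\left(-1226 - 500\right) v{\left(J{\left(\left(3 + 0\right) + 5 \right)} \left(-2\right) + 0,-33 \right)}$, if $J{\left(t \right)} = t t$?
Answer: $\frac{2589}{32} \approx 80.906$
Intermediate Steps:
$J{\left(t \right)} = t^{2}$
$v{\left(q,K \right)} = \frac{6}{q}$ ($v{\left(q,K \right)} = \frac{12}{2 q} = 12 \frac{1}{2 q} = \frac{6}{q}$)
$\left(-1226 - 500\right) v{\left(J{\left(\left(3 + 0\right) + 5 \right)} \left(-2\right) + 0,-33 \right)} = \left(-1226 - 500\right) \frac{6}{\left(\left(3 + 0\right) + 5\right)^{2} \left(-2\right) + 0} = - 1726 \frac{6}{\left(3 + 5\right)^{2} \left(-2\right) + 0} = - 1726 \frac{6}{8^{2} \left(-2\right) + 0} = - 1726 \frac{6}{64 \left(-2\right) + 0} = - 1726 \frac{6}{-128 + 0} = - 1726 \frac{6}{-128} = - 1726 \cdot 6 \left(- \frac{1}{128}\right) = \left(-1726\right) \left(- \frac{3}{64}\right) = \frac{2589}{32}$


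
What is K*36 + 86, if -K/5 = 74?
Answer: -13234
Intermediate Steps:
K = -370 (K = -5*74 = -370)
K*36 + 86 = -370*36 + 86 = -13320 + 86 = -13234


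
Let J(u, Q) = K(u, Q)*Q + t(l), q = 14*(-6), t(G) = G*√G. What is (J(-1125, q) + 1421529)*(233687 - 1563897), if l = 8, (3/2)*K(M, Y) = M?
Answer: -1974735321090 - 21283360*√2 ≈ -1.9748e+12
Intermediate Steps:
K(M, Y) = 2*M/3
t(G) = G^(3/2)
q = -84
J(u, Q) = 16*√2 + 2*Q*u/3 (J(u, Q) = (2*u/3)*Q + 8^(3/2) = 2*Q*u/3 + 16*√2 = 16*√2 + 2*Q*u/3)
(J(-1125, q) + 1421529)*(233687 - 1563897) = ((16*√2 + (⅔)*(-84)*(-1125)) + 1421529)*(233687 - 1563897) = ((16*√2 + 63000) + 1421529)*(-1330210) = ((63000 + 16*√2) + 1421529)*(-1330210) = (1484529 + 16*√2)*(-1330210) = -1974735321090 - 21283360*√2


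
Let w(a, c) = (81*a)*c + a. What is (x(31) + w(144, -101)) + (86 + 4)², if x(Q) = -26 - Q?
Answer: -1169877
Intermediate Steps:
w(a, c) = a + 81*a*c (w(a, c) = 81*a*c + a = a + 81*a*c)
(x(31) + w(144, -101)) + (86 + 4)² = ((-26 - 1*31) + 144*(1 + 81*(-101))) + (86 + 4)² = ((-26 - 31) + 144*(1 - 8181)) + 90² = (-57 + 144*(-8180)) + 8100 = (-57 - 1177920) + 8100 = -1177977 + 8100 = -1169877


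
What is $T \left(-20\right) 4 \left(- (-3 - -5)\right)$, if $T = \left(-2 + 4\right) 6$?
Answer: $1920$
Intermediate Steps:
$T = 12$ ($T = 2 \cdot 6 = 12$)
$T \left(-20\right) 4 \left(- (-3 - -5)\right) = 12 \left(-20\right) 4 \left(- (-3 - -5)\right) = \left(-240\right) 4 \left(- (-3 + 5)\right) = - 960 \left(\left(-1\right) 2\right) = \left(-960\right) \left(-2\right) = 1920$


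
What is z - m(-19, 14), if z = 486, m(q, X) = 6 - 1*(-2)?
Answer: 478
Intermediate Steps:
m(q, X) = 8 (m(q, X) = 6 + 2 = 8)
z - m(-19, 14) = 486 - 1*8 = 486 - 8 = 478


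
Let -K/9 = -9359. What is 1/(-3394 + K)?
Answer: 1/80837 ≈ 1.2371e-5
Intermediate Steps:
K = 84231 (K = -9*(-9359) = 84231)
1/(-3394 + K) = 1/(-3394 + 84231) = 1/80837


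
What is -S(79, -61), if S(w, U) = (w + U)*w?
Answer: -1422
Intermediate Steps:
S(w, U) = w*(U + w) (S(w, U) = (U + w)*w = w*(U + w))
-S(79, -61) = -79*(-61 + 79) = -79*18 = -1*1422 = -1422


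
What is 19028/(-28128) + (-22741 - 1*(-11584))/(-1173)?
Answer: 24292021/2749512 ≈ 8.8350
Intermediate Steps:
19028/(-28128) + (-22741 - 1*(-11584))/(-1173) = 19028*(-1/28128) + (-22741 + 11584)*(-1/1173) = -4757/7032 - 11157*(-1/1173) = -4757/7032 + 3719/391 = 24292021/2749512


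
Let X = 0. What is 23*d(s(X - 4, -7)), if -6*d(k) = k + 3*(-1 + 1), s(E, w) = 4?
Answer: -46/3 ≈ -15.333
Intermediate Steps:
d(k) = -k/6 (d(k) = -(k + 3*(-1 + 1))/6 = -(k + 3*0)/6 = -(k + 0)/6 = -k/6)
23*d(s(X - 4, -7)) = 23*(-1/6*4) = 23*(-2/3) = -46/3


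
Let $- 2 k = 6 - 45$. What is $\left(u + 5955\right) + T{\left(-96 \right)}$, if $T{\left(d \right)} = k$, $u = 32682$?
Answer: $\frac{77313}{2} \approx 38657.0$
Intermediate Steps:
$k = \frac{39}{2}$ ($k = - \frac{6 - 45}{2} = \left(- \frac{1}{2}\right) \left(-39\right) = \frac{39}{2} \approx 19.5$)
$T{\left(d \right)} = \frac{39}{2}$
$\left(u + 5955\right) + T{\left(-96 \right)} = \left(32682 + 5955\right) + \frac{39}{2} = 38637 + \frac{39}{2} = \frac{77313}{2}$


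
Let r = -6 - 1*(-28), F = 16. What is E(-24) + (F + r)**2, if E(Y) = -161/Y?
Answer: 34817/24 ≈ 1450.7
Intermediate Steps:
r = 22 (r = -6 + 28 = 22)
E(-24) + (F + r)**2 = -161/(-24) + (16 + 22)**2 = -161*(-1/24) + 38**2 = 161/24 + 1444 = 34817/24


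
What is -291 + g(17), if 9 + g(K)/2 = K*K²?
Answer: 9517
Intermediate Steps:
g(K) = -18 + 2*K³ (g(K) = -18 + 2*(K*K²) = -18 + 2*K³)
-291 + g(17) = -291 + (-18 + 2*17³) = -291 + (-18 + 2*4913) = -291 + (-18 + 9826) = -291 + 9808 = 9517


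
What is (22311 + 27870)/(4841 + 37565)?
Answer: 50181/42406 ≈ 1.1833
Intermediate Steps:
(22311 + 27870)/(4841 + 37565) = 50181/42406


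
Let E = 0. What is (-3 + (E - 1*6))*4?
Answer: -36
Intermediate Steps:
(-3 + (E - 1*6))*4 = (-3 + (0 - 1*6))*4 = (-3 + (0 - 6))*4 = (-3 - 6)*4 = -9*4 = -36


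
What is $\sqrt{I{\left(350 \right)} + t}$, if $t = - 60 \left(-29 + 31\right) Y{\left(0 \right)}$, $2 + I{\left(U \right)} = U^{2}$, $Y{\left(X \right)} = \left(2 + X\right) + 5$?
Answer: $\sqrt{121658} \approx 348.79$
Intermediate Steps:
$Y{\left(X \right)} = 7 + X$
$I{\left(U \right)} = -2 + U^{2}$
$t = -840$ ($t = - 60 \left(-29 + 31\right) \left(7 + 0\right) = \left(-60\right) 2 \cdot 7 = \left(-120\right) 7 = -840$)
$\sqrt{I{\left(350 \right)} + t} = \sqrt{\left(-2 + 350^{2}\right) - 840} = \sqrt{\left(-2 + 122500\right) - 840} = \sqrt{122498 - 840} = \sqrt{121658}$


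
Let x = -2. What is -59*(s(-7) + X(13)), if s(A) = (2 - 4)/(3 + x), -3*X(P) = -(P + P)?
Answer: -1180/3 ≈ -393.33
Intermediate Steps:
X(P) = 2*P/3 (X(P) = -(-1)*(P + P)/3 = -(-1)*2*P/3 = -(-2)*P/3 = 2*P/3)
s(A) = -2 (s(A) = (2 - 4)/(3 - 2) = -2/1 = -2*1 = -2)
-59*(s(-7) + X(13)) = -59*(-2 + (⅔)*13) = -59*(-2 + 26/3) = -59*20/3 = -1180/3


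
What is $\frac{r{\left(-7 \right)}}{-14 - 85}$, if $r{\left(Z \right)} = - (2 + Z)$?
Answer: $- \frac{5}{99} \approx -0.050505$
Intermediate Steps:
$r{\left(Z \right)} = -2 - Z$
$\frac{r{\left(-7 \right)}}{-14 - 85} = \frac{-2 - -7}{-14 - 85} = \frac{-2 + 7}{-99} = \left(- \frac{1}{99}\right) 5 = - \frac{5}{99}$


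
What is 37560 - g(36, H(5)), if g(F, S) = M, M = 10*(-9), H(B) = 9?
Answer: 37650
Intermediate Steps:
M = -90
g(F, S) = -90
37560 - g(36, H(5)) = 37560 - 1*(-90) = 37560 + 90 = 37650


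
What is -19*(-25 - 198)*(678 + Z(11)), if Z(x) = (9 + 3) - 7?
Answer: 2893871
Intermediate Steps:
Z(x) = 5 (Z(x) = 12 - 7 = 5)
-19*(-25 - 198)*(678 + Z(11)) = -19*(-25 - 198)*(678 + 5) = -(-4237)*683 = -19*(-152309) = 2893871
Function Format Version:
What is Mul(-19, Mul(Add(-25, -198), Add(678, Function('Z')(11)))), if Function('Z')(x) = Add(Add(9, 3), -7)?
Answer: 2893871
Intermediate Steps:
Function('Z')(x) = 5 (Function('Z')(x) = Add(12, -7) = 5)
Mul(-19, Mul(Add(-25, -198), Add(678, Function('Z')(11)))) = Mul(-19, Mul(Add(-25, -198), Add(678, 5))) = Mul(-19, Mul(-223, 683)) = Mul(-19, -152309) = 2893871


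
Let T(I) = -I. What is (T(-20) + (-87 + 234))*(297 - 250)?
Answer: 7849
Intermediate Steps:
(T(-20) + (-87 + 234))*(297 - 250) = (-1*(-20) + (-87 + 234))*(297 - 250) = (20 + 147)*47 = 167*47 = 7849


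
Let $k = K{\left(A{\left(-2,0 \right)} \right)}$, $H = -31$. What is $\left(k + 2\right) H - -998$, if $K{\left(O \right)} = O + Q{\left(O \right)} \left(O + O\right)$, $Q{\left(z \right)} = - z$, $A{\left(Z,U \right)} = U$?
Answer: $936$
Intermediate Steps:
$K{\left(O \right)} = O - 2 O^{2}$ ($K{\left(O \right)} = O + - O \left(O + O\right) = O + - O 2 O = O - 2 O^{2}$)
$k = 0$ ($k = 0 \left(1 - 0\right) = 0 \left(1 + 0\right) = 0 \cdot 1 = 0$)
$\left(k + 2\right) H - -998 = \left(0 + 2\right) \left(-31\right) - -998 = 2 \left(-31\right) + 998 = -62 + 998 = 936$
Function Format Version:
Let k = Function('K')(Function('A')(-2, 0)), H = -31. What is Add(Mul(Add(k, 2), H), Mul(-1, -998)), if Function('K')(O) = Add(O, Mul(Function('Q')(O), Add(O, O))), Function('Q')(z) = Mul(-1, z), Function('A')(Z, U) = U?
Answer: 936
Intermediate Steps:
Function('K')(O) = Add(O, Mul(-2, Pow(O, 2))) (Function('K')(O) = Add(O, Mul(Mul(-1, O), Add(O, O))) = Add(O, Mul(Mul(-1, O), Mul(2, O))) = Add(O, Mul(-2, Pow(O, 2))))
k = 0 (k = Mul(0, Add(1, Mul(-2, 0))) = Mul(0, Add(1, 0)) = Mul(0, 1) = 0)
Add(Mul(Add(k, 2), H), Mul(-1, -998)) = Add(Mul(Add(0, 2), -31), Mul(-1, -998)) = Add(Mul(2, -31), 998) = Add(-62, 998) = 936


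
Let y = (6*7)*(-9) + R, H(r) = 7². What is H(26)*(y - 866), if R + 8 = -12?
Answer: -61936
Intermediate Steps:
R = -20 (R = -8 - 12 = -20)
H(r) = 49
y = -398 (y = (6*7)*(-9) - 20 = 42*(-9) - 20 = -378 - 20 = -398)
H(26)*(y - 866) = 49*(-398 - 866) = 49*(-1264) = -61936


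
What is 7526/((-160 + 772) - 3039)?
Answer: -7526/2427 ≈ -3.1009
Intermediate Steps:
7526/((-160 + 772) - 3039) = 7526/(612 - 3039) = 7526/(-2427) = 7526*(-1/2427) = -7526/2427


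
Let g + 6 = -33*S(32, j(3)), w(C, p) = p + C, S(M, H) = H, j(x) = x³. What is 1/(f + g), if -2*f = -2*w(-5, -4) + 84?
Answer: -1/948 ≈ -0.0010549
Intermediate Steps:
w(C, p) = C + p
g = -897 (g = -6 - 33*3³ = -6 - 33*27 = -6 - 891 = -897)
f = -51 (f = -(-2*(-5 - 4) + 84)/2 = -(-2*(-9) + 84)/2 = -(18 + 84)/2 = -½*102 = -51)
1/(f + g) = 1/(-51 - 897) = 1/(-948) = -1/948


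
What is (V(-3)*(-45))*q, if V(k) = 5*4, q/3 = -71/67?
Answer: 191700/67 ≈ 2861.2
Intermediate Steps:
q = -213/67 (q = 3*(-71/67) = -213/67 ≈ -3.1791)
V(k) = 20
(V(-3)*(-45))*q = (20*(-45))*(-213/67) = -900*(-213/67) = 191700/67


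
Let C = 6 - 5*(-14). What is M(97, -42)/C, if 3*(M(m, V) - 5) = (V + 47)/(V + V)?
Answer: 1255/19152 ≈ 0.065528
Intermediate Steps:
M(m, V) = 5 + (47 + V)/(6*V) (M(m, V) = 5 + ((V + 47)/(V + V))/3 = 5 + ((47 + V)/((2*V)))/3 = 5 + ((47 + V)*(1/(2*V)))/3 = 5 + ((47 + V)/(2*V))/3 = 5 + (47 + V)/(6*V))
C = 76 (C = 6 + 70 = 76)
M(97, -42)/C = ((⅙)*(47 + 31*(-42))/(-42))/76 = ((⅙)*(-1/42)*(47 - 1302))*(1/76) = ((⅙)*(-1/42)*(-1255))*(1/76) = (1255/252)*(1/76) = 1255/19152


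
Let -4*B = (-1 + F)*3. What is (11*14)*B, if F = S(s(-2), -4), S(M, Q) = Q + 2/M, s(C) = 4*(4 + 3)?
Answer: 2277/4 ≈ 569.25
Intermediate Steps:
s(C) = 28 (s(C) = 4*7 = 28)
F = -55/14 (F = -4 + 2/28 = -4 + 2*(1/28) = -4 + 1/14 = -55/14 ≈ -3.9286)
B = 207/56 (B = -(-1 - 55/14)*3/4 = -(-69)*3/56 = -¼*(-207/14) = 207/56 ≈ 3.6964)
(11*14)*B = (11*14)*(207/56) = 154*(207/56) = 2277/4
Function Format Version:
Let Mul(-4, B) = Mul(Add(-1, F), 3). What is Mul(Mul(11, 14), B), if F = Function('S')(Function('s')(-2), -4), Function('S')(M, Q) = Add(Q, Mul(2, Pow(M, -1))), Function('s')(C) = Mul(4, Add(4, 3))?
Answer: Rational(2277, 4) ≈ 569.25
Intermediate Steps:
Function('s')(C) = 28 (Function('s')(C) = Mul(4, 7) = 28)
F = Rational(-55, 14) (F = Add(-4, Mul(2, Pow(28, -1))) = Add(-4, Mul(2, Rational(1, 28))) = Add(-4, Rational(1, 14)) = Rational(-55, 14) ≈ -3.9286)
B = Rational(207, 56) (B = Mul(Rational(-1, 4), Mul(Add(-1, Rational(-55, 14)), 3)) = Mul(Rational(-1, 4), Mul(Rational(-69, 14), 3)) = Mul(Rational(-1, 4), Rational(-207, 14)) = Rational(207, 56) ≈ 3.6964)
Mul(Mul(11, 14), B) = Mul(Mul(11, 14), Rational(207, 56)) = Mul(154, Rational(207, 56)) = Rational(2277, 4)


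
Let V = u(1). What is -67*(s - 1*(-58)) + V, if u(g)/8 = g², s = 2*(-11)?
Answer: -2404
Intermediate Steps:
s = -22
u(g) = 8*g²
V = 8 (V = 8*1² = 8*1 = 8)
-67*(s - 1*(-58)) + V = -67*(-22 - 1*(-58)) + 8 = -67*(-22 + 58) + 8 = -67*36 + 8 = -2412 + 8 = -2404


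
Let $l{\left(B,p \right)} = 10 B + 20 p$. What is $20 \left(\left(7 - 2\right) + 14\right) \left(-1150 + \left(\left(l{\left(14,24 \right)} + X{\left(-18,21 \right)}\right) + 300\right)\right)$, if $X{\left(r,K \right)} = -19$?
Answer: $-94620$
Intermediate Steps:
$20 \left(\left(7 - 2\right) + 14\right) \left(-1150 + \left(\left(l{\left(14,24 \right)} + X{\left(-18,21 \right)}\right) + 300\right)\right) = 20 \left(\left(7 - 2\right) + 14\right) \left(-1150 + \left(\left(\left(10 \cdot 14 + 20 \cdot 24\right) - 19\right) + 300\right)\right) = 20 \left(5 + 14\right) \left(-1150 + \left(\left(\left(140 + 480\right) - 19\right) + 300\right)\right) = 20 \cdot 19 \left(-1150 + \left(\left(620 - 19\right) + 300\right)\right) = 380 \left(-1150 + \left(601 + 300\right)\right) = 380 \left(-1150 + 901\right) = 380 \left(-249\right) = -94620$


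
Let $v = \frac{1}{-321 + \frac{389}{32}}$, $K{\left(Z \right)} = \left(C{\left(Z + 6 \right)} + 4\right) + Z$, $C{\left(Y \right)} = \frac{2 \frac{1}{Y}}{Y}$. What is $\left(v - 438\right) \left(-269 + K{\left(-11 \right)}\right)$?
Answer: $\frac{29859965828}{247075} \approx 1.2085 \cdot 10^{5}$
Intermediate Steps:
$C{\left(Y \right)} = \frac{2}{Y^{2}}$
$K{\left(Z \right)} = 4 + Z + \frac{2}{\left(6 + Z\right)^{2}}$ ($K{\left(Z \right)} = \left(\frac{2}{\left(Z + 6\right)^{2}} + 4\right) + Z = \left(\frac{2}{\left(6 + Z\right)^{2}} + 4\right) + Z = \left(4 + \frac{2}{\left(6 + Z\right)^{2}}\right) + Z = 4 + Z + \frac{2}{\left(6 + Z\right)^{2}}$)
$v = - \frac{32}{9883}$ ($v = \frac{1}{-321 + 389 \cdot \frac{1}{32}} = \frac{1}{-321 + \frac{389}{32}} = \frac{1}{- \frac{9883}{32}} = - \frac{32}{9883} \approx -0.0032379$)
$\left(v - 438\right) \left(-269 + K{\left(-11 \right)}\right) = \left(- \frac{32}{9883} - 438\right) \left(-269 + \left(4 - 11 + \frac{2}{\left(6 - 11\right)^{2}}\right)\right) = - \frac{4328786 \left(-269 + \left(4 - 11 + \frac{2}{25}\right)\right)}{9883} = - \frac{4328786 \left(-269 - \frac{173}{25}\right)}{9883} = \left(- \frac{4328786}{9883}\right) \left(- \frac{6898}{25}\right) = \frac{29859965828}{247075}$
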